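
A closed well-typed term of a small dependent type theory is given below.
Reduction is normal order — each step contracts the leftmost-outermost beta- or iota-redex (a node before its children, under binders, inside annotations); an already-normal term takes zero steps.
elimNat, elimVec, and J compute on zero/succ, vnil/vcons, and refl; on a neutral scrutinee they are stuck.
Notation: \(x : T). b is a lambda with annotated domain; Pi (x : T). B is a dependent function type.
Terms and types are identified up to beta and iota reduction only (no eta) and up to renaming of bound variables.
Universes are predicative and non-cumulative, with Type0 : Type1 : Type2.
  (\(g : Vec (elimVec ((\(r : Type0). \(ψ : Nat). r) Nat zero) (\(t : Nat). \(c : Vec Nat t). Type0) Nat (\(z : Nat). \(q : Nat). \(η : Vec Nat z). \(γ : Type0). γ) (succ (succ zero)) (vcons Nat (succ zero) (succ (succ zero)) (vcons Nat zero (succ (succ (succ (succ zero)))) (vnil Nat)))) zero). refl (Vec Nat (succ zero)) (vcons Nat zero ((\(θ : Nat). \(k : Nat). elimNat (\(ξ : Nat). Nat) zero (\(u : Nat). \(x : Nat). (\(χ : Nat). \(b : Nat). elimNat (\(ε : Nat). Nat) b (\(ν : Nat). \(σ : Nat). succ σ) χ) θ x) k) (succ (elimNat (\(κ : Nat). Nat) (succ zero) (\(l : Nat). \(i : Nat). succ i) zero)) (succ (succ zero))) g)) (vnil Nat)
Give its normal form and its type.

normal form:
  refl (Vec Nat (succ zero)) (vcons Nat zero (succ (succ (succ (succ zero)))) (vnil Nat))
inferred type:
  Eq (Vec Nat (succ zero)) (vcons Nat zero (succ (succ (succ (succ zero)))) (vnil Nat)) (vcons Nat zero (succ (succ (succ (succ zero)))) (vnil Nat))


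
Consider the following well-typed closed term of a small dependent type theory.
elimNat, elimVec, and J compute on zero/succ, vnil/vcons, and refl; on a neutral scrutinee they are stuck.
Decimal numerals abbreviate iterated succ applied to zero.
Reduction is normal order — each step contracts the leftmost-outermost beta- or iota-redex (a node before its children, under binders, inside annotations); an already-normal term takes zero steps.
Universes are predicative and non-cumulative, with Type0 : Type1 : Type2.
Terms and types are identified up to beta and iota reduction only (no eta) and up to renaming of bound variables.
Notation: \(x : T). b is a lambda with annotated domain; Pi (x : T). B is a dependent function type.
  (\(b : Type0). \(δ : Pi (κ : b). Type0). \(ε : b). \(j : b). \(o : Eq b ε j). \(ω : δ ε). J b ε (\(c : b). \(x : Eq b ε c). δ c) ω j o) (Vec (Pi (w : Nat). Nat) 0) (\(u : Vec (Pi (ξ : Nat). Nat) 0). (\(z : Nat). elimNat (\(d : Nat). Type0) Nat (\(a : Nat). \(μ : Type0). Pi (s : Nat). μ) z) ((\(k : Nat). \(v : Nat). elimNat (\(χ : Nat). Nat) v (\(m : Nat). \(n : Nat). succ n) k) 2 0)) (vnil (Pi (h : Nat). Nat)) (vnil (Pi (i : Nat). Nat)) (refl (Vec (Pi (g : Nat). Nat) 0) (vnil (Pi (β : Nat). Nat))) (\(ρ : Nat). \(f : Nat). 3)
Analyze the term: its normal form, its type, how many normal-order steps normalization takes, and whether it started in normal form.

normal form:
  \(b : Nat). \(δ : Nat). 3
inferred type:
  Pi (b : Nat). Pi (δ : Nat). Nat
reduction steps (normal order): 7
already normal: no
first contracted redex: a beta-redex


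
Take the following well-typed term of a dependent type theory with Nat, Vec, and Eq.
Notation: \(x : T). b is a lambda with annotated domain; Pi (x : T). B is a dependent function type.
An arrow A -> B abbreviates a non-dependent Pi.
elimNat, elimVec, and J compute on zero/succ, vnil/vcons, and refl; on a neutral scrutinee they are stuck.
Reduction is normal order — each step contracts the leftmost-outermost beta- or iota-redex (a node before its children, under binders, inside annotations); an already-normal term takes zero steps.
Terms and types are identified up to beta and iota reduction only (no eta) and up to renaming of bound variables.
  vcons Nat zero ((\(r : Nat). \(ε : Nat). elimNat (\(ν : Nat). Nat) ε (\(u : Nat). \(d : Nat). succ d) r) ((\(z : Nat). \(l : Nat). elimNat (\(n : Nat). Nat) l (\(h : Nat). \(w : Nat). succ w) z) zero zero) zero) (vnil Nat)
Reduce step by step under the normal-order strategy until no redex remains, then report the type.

normal-order reduction sequence:
  vcons Nat zero ((\(r : Nat). \(ε : Nat). elimNat (\(ν : Nat). Nat) ε (\(u : Nat). \(d : Nat). succ d) r) ((\(z : Nat). \(l : Nat). elimNat (\(n : Nat). Nat) l (\(h : Nat). \(w : Nat). succ w) z) zero zero) zero) (vnil Nat)
  ~> vcons Nat zero ((\(r : Nat). elimNat (\(ε : Nat). Nat) r (\(ν : Nat). \(u : Nat). succ u) ((\(d : Nat). \(z : Nat). elimNat (\(l : Nat). Nat) z (\(n : Nat). \(h : Nat). succ h) d) zero zero)) zero) (vnil Nat)
  ~> vcons Nat zero (elimNat (\(r : Nat). Nat) zero (\(ε : Nat). \(ν : Nat). succ ν) ((\(u : Nat). \(d : Nat). elimNat (\(z : Nat). Nat) d (\(l : Nat). \(n : Nat). succ n) u) zero zero)) (vnil Nat)
  ~> vcons Nat zero (elimNat (\(r : Nat). Nat) zero (\(ε : Nat). \(ν : Nat). succ ν) ((\(u : Nat). elimNat (\(d : Nat). Nat) u (\(z : Nat). \(l : Nat). succ l) zero) zero)) (vnil Nat)
  ~> vcons Nat zero (elimNat (\(r : Nat). Nat) zero (\(ε : Nat). \(ν : Nat). succ ν) (elimNat (\(u : Nat). Nat) zero (\(d : Nat). \(z : Nat). succ z) zero)) (vnil Nat)
  ~> vcons Nat zero (elimNat (\(r : Nat). Nat) zero (\(ε : Nat). \(ν : Nat). succ ν) zero) (vnil Nat)
  ~> vcons Nat zero zero (vnil Nat)
inferred type:
  Vec Nat (succ zero)


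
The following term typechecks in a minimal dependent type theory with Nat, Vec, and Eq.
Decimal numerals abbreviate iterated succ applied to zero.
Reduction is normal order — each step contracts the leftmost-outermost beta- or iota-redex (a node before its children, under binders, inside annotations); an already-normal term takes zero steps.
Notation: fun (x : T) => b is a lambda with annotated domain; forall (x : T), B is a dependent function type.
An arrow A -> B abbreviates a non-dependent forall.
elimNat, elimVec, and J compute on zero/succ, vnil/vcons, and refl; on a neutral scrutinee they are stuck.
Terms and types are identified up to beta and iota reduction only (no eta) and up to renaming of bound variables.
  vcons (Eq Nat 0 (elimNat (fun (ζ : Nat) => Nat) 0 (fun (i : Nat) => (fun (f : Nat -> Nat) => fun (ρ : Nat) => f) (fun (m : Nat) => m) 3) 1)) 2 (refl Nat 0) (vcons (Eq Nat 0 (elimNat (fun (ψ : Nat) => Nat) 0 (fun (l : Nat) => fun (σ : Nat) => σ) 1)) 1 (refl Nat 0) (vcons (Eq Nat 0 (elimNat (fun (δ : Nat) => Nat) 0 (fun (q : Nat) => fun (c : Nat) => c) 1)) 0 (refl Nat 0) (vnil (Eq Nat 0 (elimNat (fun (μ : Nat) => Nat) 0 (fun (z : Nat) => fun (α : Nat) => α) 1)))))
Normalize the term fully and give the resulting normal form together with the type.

reduced normal form:
  vcons (Eq Nat 0 0) 2 (refl Nat 0) (vcons (Eq Nat 0 0) 1 (refl Nat 0) (vcons (Eq Nat 0 0) 0 (refl Nat 0) (vnil (Eq Nat 0 0))))
type:
  Vec (Eq Nat 0 0) 3
observation: normalization takes exactly 18 steps under the normal-order strategy.


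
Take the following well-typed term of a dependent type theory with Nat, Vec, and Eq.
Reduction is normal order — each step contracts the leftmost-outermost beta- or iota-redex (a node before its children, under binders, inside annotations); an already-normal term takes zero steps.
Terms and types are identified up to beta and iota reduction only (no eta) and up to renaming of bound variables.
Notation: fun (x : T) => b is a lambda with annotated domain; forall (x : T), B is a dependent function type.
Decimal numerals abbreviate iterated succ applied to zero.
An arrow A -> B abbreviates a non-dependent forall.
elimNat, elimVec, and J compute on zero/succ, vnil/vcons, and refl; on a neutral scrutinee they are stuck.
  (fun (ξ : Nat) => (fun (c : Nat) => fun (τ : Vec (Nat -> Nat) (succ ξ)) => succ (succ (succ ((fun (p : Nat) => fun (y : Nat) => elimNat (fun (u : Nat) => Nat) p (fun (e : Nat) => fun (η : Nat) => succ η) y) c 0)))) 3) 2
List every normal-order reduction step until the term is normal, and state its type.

reduction (normal order):
  (fun (ξ : Nat) => (fun (c : Nat) => fun (τ : Vec (Nat -> Nat) (succ ξ)) => succ (succ (succ ((fun (p : Nat) => fun (y : Nat) => elimNat (fun (u : Nat) => Nat) p (fun (e : Nat) => fun (η : Nat) => succ η) y) c 0)))) 3) 2
  ~> (fun (ξ : Nat) => fun (c : Vec (Nat -> Nat) 3) => succ (succ (succ ((fun (τ : Nat) => fun (p : Nat) => elimNat (fun (y : Nat) => Nat) τ (fun (u : Nat) => fun (e : Nat) => succ e) p) ξ 0)))) 3
  ~> fun (ξ : Vec (Nat -> Nat) 3) => succ (succ (succ ((fun (c : Nat) => fun (τ : Nat) => elimNat (fun (p : Nat) => Nat) c (fun (y : Nat) => fun (u : Nat) => succ u) τ) 3 0)))
  ~> fun (ξ : Vec (Nat -> Nat) 3) => succ (succ (succ ((fun (c : Nat) => elimNat (fun (τ : Nat) => Nat) 3 (fun (p : Nat) => fun (y : Nat) => succ y) c) 0)))
  ~> fun (ξ : Vec (Nat -> Nat) 3) => succ (succ (succ (elimNat (fun (c : Nat) => Nat) 3 (fun (τ : Nat) => fun (p : Nat) => succ p) 0)))
  ~> fun (ξ : Vec (Nat -> Nat) 3) => 6
type:
  Vec (Nat -> Nat) 3 -> Nat


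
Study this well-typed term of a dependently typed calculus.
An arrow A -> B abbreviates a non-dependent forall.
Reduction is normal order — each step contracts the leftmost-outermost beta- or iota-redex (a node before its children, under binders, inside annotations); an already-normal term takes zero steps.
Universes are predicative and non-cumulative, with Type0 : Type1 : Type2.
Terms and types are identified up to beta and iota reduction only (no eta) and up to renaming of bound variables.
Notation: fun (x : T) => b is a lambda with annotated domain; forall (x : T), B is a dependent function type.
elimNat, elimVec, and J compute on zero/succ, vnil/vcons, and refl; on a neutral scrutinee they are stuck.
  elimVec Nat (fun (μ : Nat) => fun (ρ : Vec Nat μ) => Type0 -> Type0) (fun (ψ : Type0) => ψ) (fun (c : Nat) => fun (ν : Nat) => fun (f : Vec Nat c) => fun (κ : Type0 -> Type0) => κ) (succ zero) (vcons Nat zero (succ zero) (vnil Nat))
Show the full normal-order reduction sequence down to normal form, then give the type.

reduction (normal order):
  elimVec Nat (fun (μ : Nat) => fun (ρ : Vec Nat μ) => Type0 -> Type0) (fun (ψ : Type0) => ψ) (fun (c : Nat) => fun (ν : Nat) => fun (f : Vec Nat c) => fun (κ : Type0 -> Type0) => κ) (succ zero) (vcons Nat zero (succ zero) (vnil Nat))
  ~> (fun (μ : Nat) => fun (ρ : Nat) => fun (ψ : Vec Nat μ) => fun (c : Type0 -> Type0) => c) zero (succ zero) (vnil Nat) (elimVec Nat (fun (ν : Nat) => fun (f : Vec Nat ν) => Type0 -> Type0) (fun (κ : Type0) => κ) (fun (δ : Nat) => fun (b : Nat) => fun (d : Vec Nat δ) => fun (q : Type0 -> Type0) => q) zero (vnil Nat))
  ~> (fun (μ : Nat) => fun (ρ : Vec Nat zero) => fun (ψ : Type0 -> Type0) => ψ) (succ zero) (vnil Nat) (elimVec Nat (fun (c : Nat) => fun (ν : Vec Nat c) => Type0 -> Type0) (fun (f : Type0) => f) (fun (κ : Nat) => fun (δ : Nat) => fun (b : Vec Nat κ) => fun (d : Type0 -> Type0) => d) zero (vnil Nat))
  ~> (fun (μ : Vec Nat zero) => fun (ρ : Type0 -> Type0) => ρ) (vnil Nat) (elimVec Nat (fun (ψ : Nat) => fun (c : Vec Nat ψ) => Type0 -> Type0) (fun (ν : Type0) => ν) (fun (f : Nat) => fun (κ : Nat) => fun (δ : Vec Nat f) => fun (b : Type0 -> Type0) => b) zero (vnil Nat))
  ~> (fun (μ : Type0 -> Type0) => μ) (elimVec Nat (fun (ρ : Nat) => fun (ψ : Vec Nat ρ) => Type0 -> Type0) (fun (c : Type0) => c) (fun (ν : Nat) => fun (f : Nat) => fun (κ : Vec Nat ν) => fun (δ : Type0 -> Type0) => δ) zero (vnil Nat))
  ~> elimVec Nat (fun (μ : Nat) => fun (ρ : Vec Nat μ) => Type0 -> Type0) (fun (ψ : Type0) => ψ) (fun (c : Nat) => fun (ν : Nat) => fun (f : Vec Nat c) => fun (κ : Type0 -> Type0) => κ) zero (vnil Nat)
  ~> fun (μ : Type0) => μ
type:
  Type0 -> Type0


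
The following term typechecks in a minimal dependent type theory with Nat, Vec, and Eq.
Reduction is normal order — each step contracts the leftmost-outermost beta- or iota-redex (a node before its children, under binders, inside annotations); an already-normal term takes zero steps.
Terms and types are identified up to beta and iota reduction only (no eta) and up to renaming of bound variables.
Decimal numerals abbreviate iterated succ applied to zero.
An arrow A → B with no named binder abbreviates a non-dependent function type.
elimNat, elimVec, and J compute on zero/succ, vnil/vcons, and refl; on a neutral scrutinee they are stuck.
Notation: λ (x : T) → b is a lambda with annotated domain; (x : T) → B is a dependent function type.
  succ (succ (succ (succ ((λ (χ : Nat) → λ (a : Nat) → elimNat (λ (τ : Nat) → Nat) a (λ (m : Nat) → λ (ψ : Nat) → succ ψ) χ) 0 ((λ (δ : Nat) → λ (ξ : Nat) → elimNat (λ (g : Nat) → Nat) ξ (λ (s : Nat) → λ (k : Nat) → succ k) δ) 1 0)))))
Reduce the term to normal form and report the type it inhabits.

reduced normal form:
  5
the term's type:
  Nat
observation: the first redex contracted is a beta-redex; the normal form is reached in 9 normal-order steps.


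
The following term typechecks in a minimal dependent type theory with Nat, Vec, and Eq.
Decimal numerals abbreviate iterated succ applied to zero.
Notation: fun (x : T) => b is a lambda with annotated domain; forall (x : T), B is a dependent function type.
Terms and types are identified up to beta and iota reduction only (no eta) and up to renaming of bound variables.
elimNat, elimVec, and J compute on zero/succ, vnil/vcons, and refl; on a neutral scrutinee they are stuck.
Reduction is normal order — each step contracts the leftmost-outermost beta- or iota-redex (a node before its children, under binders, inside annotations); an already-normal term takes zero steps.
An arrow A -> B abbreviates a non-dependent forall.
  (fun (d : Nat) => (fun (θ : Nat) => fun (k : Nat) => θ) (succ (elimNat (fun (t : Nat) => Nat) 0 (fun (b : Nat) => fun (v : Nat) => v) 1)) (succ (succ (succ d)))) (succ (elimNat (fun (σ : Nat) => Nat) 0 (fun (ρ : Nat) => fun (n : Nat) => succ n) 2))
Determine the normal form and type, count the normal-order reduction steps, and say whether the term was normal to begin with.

reduced normal form:
  1
inferred type:
  Nat
steps to reach normal form (normal order): 7
term was already normal: no
first contracted redex: a beta-redex


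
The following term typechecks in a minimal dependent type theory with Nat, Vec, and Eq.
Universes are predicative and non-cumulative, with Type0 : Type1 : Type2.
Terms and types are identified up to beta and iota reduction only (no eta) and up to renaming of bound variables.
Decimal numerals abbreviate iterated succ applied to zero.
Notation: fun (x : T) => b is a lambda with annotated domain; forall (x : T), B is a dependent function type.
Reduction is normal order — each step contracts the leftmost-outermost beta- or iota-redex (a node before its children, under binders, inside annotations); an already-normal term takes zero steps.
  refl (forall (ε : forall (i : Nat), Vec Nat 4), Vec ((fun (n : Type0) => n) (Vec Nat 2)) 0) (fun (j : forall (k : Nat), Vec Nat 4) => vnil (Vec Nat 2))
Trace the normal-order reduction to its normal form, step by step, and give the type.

normal-order reduction sequence:
  refl (forall (ε : forall (i : Nat), Vec Nat 4), Vec ((fun (n : Type0) => n) (Vec Nat 2)) 0) (fun (j : forall (k : Nat), Vec Nat 4) => vnil (Vec Nat 2))
  ~> refl (forall (ε : forall (i : Nat), Vec Nat 4), Vec (Vec Nat 2) 0) (fun (n : forall (j : Nat), Vec Nat 4) => vnil (Vec Nat 2))
the term's type:
  Eq (forall (ε : forall (i : Nat), Vec Nat 4), Vec (Vec Nat 2) 0) (fun (n : forall (j : Nat), Vec Nat 4) => vnil (Vec Nat 2)) (fun (k : forall (ψ : Nat), Vec Nat 4) => vnil (Vec Nat 2))


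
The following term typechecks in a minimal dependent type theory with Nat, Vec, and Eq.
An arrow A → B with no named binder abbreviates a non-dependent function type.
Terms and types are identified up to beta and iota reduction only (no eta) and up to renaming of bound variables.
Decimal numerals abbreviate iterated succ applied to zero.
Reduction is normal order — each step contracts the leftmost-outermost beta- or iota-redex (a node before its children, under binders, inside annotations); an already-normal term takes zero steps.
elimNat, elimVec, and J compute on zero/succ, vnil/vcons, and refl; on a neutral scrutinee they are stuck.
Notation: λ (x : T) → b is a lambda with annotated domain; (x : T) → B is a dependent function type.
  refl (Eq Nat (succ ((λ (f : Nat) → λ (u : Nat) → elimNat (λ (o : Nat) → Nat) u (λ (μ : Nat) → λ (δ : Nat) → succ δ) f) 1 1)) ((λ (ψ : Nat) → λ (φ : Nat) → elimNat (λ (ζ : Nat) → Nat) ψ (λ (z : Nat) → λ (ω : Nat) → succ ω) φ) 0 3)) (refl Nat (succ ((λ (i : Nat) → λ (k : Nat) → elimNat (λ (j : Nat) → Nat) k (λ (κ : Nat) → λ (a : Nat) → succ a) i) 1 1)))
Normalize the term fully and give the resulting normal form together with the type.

normal form:
  refl (Eq Nat 3 3) (refl Nat 3)
type:
  Eq (Eq Nat 3 3) (refl Nat 3) (refl Nat 3)
observation: reduction starts at a beta-redex, and 24 normal-order steps reach the normal form.


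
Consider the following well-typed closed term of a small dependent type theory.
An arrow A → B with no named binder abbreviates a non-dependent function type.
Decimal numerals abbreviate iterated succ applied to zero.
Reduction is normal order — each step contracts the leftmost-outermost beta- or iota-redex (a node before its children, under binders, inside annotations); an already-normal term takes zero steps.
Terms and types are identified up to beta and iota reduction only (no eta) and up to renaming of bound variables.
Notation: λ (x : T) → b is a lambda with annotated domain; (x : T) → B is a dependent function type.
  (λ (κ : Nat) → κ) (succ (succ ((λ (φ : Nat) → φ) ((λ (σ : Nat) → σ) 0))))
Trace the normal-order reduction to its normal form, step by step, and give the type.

normal-order reduction sequence:
  (λ (κ : Nat) → κ) (succ (succ ((λ (φ : Nat) → φ) ((λ (σ : Nat) → σ) 0))))
  ~> succ (succ ((λ (κ : Nat) → κ) ((λ (φ : Nat) → φ) 0)))
  ~> succ (succ ((λ (κ : Nat) → κ) 0))
  ~> 2
the term's type:
  Nat


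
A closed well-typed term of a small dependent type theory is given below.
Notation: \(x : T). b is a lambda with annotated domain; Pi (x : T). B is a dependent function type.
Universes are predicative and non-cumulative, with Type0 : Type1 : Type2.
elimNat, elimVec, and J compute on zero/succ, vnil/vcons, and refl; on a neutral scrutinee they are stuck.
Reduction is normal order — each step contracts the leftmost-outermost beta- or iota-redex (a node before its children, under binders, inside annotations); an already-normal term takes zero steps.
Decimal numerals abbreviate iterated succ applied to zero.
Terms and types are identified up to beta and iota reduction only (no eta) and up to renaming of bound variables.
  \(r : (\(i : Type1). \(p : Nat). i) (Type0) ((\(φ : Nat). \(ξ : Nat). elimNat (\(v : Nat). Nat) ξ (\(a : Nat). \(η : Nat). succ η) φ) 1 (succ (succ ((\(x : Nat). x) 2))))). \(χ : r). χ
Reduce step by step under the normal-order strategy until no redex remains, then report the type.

normal-order reduction sequence:
  \(r : (\(i : Type1). \(p : Nat). i) (Type0) ((\(φ : Nat). \(ξ : Nat). elimNat (\(v : Nat). Nat) ξ (\(a : Nat). \(η : Nat). succ η) φ) 1 (succ (succ ((\(x : Nat). x) 2))))). \(χ : r). χ
  ~> \(r : (\(i : Nat). Type0) ((\(p : Nat). \(φ : Nat). elimNat (\(ξ : Nat). Nat) φ (\(v : Nat). \(a : Nat). succ a) p) 1 (succ (succ ((\(η : Nat). η) 2))))). \(x : r). x
  ~> \(r : Type0). \(i : r). i
the term's type:
  Pi (r : Type0). Pi (i : r). r


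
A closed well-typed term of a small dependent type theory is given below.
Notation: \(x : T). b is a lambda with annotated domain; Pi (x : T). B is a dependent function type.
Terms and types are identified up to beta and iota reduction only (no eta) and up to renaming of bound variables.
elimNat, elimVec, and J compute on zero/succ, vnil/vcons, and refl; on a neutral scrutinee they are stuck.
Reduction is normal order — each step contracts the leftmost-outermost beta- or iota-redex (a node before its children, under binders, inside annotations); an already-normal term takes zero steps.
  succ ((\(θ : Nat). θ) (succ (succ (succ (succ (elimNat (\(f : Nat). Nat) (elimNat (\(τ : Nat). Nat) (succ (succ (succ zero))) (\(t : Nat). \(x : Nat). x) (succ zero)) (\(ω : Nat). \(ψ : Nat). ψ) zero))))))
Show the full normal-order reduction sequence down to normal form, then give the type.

reduction (normal order):
  succ ((\(θ : Nat). θ) (succ (succ (succ (succ (elimNat (\(f : Nat). Nat) (elimNat (\(τ : Nat). Nat) (succ (succ (succ zero))) (\(t : Nat). \(x : Nat). x) (succ zero)) (\(ω : Nat). \(ψ : Nat). ψ) zero))))))
  ~> succ (succ (succ (succ (succ (elimNat (\(θ : Nat). Nat) (elimNat (\(f : Nat). Nat) (succ (succ (succ zero))) (\(τ : Nat). \(t : Nat). t) (succ zero)) (\(x : Nat). \(ω : Nat). ω) zero)))))
  ~> succ (succ (succ (succ (succ (elimNat (\(θ : Nat). Nat) (succ (succ (succ zero))) (\(f : Nat). \(τ : Nat). τ) (succ zero))))))
  ~> succ (succ (succ (succ (succ ((\(θ : Nat). \(f : Nat). f) zero (elimNat (\(τ : Nat). Nat) (succ (succ (succ zero))) (\(t : Nat). \(x : Nat). x) zero))))))
  ~> succ (succ (succ (succ (succ ((\(θ : Nat). θ) (elimNat (\(f : Nat). Nat) (succ (succ (succ zero))) (\(τ : Nat). \(t : Nat). t) zero))))))
  ~> succ (succ (succ (succ (succ (elimNat (\(θ : Nat). Nat) (succ (succ (succ zero))) (\(f : Nat). \(τ : Nat). τ) zero)))))
  ~> succ (succ (succ (succ (succ (succ (succ (succ zero)))))))
type:
  Nat


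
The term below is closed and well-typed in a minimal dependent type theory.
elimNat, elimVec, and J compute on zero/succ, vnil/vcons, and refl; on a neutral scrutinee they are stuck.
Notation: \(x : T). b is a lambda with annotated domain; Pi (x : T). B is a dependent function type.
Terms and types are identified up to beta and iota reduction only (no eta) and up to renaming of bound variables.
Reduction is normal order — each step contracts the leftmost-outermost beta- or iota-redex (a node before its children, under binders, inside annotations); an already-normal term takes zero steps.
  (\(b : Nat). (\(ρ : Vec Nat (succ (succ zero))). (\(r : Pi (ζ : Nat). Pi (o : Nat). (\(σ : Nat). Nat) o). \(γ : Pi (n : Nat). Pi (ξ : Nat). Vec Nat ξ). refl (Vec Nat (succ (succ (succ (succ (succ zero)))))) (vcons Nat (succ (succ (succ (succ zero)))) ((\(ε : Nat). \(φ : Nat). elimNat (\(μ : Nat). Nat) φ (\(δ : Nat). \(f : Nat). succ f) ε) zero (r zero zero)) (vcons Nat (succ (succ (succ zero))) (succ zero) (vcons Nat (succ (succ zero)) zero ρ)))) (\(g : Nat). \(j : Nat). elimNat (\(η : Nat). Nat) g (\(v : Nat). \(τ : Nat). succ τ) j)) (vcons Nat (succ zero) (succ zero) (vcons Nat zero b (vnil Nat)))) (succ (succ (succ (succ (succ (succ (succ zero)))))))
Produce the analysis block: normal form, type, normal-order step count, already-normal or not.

normal form:
  \(b : Pi (ρ : Nat). Pi (r : Nat). Vec Nat r). refl (Vec Nat (succ (succ (succ (succ (succ zero)))))) (vcons Nat (succ (succ (succ (succ zero)))) zero (vcons Nat (succ (succ (succ zero))) (succ zero) (vcons Nat (succ (succ zero)) zero (vcons Nat (succ zero) (succ zero) (vcons Nat zero (succ (succ (succ (succ (succ (succ (succ zero))))))) (vnil Nat))))))
type:
  Pi (b : Pi (ρ : Nat). Pi (r : Nat). Vec Nat r). Eq (Vec Nat (succ (succ (succ (succ (succ zero)))))) (vcons Nat (succ (succ (succ (succ zero)))) zero (vcons Nat (succ (succ (succ zero))) (succ zero) (vcons Nat (succ (succ zero)) zero (vcons Nat (succ zero) (succ zero) (vcons Nat zero (succ (succ (succ (succ (succ (succ (succ zero))))))) (vnil Nat)))))) (vcons Nat (succ (succ (succ (succ zero)))) zero (vcons Nat (succ (succ (succ zero))) (succ zero) (vcons Nat (succ (succ zero)) zero (vcons Nat (succ zero) (succ zero) (vcons Nat zero (succ (succ (succ (succ (succ (succ (succ zero))))))) (vnil Nat))))))
normal-order step count: 9
term was already normal: no
first contracted redex: a beta-redex


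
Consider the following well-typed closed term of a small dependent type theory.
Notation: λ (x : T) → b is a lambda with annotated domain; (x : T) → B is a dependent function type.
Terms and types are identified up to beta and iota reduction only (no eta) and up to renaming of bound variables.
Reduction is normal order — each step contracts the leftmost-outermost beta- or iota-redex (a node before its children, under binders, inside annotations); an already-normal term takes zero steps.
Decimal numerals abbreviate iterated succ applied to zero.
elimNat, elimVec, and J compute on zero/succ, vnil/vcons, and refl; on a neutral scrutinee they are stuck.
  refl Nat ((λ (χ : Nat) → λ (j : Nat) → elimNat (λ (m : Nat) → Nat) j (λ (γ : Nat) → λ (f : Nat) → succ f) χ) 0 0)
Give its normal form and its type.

normal form:
  refl Nat 0
inferred type:
  Eq Nat 0 0


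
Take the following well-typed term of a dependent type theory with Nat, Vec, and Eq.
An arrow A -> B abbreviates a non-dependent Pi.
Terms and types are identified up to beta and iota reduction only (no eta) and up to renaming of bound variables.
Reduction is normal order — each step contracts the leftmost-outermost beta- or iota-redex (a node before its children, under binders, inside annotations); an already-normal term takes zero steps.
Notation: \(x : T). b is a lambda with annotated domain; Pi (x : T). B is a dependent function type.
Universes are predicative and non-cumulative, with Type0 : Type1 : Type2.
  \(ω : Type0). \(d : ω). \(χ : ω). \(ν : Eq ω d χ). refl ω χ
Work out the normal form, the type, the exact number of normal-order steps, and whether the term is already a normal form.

reduced normal form:
  \(ω : Type0). \(d : ω). \(χ : ω). \(ν : Eq ω d χ). refl ω χ
type:
  Pi (ω : Type0). Pi (d : ω). Pi (χ : ω). Eq ω d χ -> Eq ω χ χ
reduction steps (normal order): 0
term was already normal: yes


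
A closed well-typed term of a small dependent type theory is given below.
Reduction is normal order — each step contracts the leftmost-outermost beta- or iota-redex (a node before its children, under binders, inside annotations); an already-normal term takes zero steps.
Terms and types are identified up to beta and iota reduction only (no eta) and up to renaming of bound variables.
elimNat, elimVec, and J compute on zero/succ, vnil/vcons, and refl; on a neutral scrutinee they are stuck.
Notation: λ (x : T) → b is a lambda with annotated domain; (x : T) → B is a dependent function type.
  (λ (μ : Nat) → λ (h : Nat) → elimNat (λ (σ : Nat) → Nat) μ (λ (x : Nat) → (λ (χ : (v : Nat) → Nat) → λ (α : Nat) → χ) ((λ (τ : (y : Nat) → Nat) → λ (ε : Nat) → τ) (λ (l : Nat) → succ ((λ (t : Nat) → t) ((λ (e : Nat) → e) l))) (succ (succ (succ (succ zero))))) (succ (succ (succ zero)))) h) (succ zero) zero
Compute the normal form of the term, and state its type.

resulting normal form:
  succ zero
type:
  Nat


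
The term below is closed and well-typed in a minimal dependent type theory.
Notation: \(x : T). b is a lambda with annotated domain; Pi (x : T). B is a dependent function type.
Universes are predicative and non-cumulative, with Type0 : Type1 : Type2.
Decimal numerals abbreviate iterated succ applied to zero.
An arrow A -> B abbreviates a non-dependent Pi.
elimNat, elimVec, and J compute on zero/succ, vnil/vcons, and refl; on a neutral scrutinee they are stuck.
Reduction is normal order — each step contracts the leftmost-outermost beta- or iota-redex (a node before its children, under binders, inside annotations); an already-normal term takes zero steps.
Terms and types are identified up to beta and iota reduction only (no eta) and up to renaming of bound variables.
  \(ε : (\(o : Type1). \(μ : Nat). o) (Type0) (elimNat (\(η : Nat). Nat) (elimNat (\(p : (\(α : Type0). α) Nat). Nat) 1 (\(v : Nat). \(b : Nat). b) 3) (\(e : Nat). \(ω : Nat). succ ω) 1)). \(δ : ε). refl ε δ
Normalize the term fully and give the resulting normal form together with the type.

resulting normal form:
  \(ε : Type0). \(o : ε). refl ε o
type:
  Pi (ε : Type0). Pi (o : ε). Eq ε o o


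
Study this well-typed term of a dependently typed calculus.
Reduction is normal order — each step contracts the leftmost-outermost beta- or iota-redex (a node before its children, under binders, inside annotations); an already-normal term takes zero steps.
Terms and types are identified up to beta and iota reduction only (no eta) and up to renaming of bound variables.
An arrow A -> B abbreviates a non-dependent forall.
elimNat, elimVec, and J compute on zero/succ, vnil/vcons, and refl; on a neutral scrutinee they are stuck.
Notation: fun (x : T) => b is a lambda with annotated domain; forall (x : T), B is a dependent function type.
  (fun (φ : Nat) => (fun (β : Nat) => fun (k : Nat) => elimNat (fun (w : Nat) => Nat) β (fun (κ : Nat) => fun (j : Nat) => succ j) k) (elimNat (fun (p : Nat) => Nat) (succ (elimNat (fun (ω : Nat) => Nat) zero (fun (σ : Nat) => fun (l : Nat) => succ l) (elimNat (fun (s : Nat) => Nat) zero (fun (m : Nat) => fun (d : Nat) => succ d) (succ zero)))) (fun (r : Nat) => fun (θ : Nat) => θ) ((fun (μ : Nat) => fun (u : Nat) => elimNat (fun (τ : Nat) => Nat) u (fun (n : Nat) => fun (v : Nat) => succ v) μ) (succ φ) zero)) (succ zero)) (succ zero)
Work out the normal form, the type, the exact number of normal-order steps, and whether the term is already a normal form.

normal form:
  succ (succ (succ zero))
type:
  Nat
reduction steps (normal order): 31
term was already normal: no
first contracted redex: a beta-redex


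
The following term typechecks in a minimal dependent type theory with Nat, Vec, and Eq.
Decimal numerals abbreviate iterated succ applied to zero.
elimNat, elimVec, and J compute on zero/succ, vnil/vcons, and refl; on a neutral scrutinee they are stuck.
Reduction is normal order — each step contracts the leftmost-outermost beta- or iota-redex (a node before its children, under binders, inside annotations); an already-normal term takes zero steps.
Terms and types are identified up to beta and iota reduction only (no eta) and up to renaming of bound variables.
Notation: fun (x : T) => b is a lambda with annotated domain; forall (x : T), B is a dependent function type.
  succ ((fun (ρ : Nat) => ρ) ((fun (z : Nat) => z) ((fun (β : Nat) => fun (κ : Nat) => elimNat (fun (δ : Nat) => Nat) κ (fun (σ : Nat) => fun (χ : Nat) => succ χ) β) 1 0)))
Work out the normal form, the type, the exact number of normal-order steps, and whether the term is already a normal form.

resulting normal form:
  2
inferred type:
  Nat
reduction steps (normal order): 8
already normal: no
first contracted redex: a beta-redex


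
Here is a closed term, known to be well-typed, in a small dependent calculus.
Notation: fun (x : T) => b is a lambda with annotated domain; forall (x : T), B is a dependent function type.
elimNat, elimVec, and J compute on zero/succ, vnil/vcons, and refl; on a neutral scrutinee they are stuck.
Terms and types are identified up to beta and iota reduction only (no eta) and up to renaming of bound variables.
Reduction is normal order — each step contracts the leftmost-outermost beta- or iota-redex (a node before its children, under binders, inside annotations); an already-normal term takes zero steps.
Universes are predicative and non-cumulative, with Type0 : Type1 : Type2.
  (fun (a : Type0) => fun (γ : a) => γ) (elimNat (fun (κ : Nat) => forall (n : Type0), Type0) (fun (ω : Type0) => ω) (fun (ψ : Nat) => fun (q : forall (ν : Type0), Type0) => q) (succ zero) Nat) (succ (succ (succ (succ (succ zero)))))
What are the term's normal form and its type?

normal form:
  succ (succ (succ (succ (succ zero))))
the term's type:
  Nat


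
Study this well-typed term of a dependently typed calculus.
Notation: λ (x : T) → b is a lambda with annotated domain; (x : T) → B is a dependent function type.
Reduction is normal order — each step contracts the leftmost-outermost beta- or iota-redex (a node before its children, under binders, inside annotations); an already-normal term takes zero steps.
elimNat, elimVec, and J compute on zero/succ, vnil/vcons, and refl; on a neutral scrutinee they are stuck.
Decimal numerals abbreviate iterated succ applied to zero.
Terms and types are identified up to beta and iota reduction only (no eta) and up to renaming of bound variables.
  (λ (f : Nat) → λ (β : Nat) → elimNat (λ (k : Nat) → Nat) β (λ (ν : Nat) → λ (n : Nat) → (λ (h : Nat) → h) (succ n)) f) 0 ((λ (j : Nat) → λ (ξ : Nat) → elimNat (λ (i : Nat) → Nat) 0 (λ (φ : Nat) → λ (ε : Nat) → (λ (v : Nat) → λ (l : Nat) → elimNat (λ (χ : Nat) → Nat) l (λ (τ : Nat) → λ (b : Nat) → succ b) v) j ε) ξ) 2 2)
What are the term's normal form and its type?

resulting normal form:
  4
the term's type:
  Nat


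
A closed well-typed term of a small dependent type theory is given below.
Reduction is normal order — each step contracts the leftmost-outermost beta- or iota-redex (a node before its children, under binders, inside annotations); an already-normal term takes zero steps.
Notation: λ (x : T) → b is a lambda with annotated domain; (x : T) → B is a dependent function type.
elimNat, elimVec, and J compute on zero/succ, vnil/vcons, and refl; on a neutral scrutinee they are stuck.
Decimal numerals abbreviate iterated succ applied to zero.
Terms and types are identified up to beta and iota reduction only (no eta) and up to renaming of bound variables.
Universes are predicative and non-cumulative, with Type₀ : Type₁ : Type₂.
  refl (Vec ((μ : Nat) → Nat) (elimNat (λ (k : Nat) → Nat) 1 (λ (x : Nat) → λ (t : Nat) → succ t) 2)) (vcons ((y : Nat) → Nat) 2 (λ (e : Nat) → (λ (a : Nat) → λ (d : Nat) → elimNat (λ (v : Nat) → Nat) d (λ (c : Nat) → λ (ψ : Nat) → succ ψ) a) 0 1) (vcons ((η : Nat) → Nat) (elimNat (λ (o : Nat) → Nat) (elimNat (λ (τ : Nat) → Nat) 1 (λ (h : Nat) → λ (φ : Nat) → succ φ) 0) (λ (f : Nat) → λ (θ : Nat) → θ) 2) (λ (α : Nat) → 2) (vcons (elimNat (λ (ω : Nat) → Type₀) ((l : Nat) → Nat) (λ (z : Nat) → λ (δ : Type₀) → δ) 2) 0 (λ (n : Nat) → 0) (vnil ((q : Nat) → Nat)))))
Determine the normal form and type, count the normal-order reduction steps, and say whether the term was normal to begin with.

reduced normal form:
  refl (Vec ((μ : Nat) → Nat) 3) (vcons ((k : Nat) → Nat) 2 (λ (x : Nat) → 1) (vcons ((t : Nat) → Nat) 1 (λ (y : Nat) → 2) (vcons ((e : Nat) → Nat) 0 (λ (a : Nat) → 0) (vnil ((d : Nat) → Nat)))))
inferred type:
  Eq (Vec ((μ : Nat) → Nat) 3) (vcons ((k : Nat) → Nat) 2 (λ (x : Nat) → 1) (vcons ((t : Nat) → Nat) 1 (λ (y : Nat) → 2) (vcons ((e : Nat) → Nat) 0 (λ (a : Nat) → 0) (vnil ((d : Nat) → Nat))))) (vcons ((v : Nat) → Nat) 2 (λ (c : Nat) → 1) (vcons ((ψ : Nat) → Nat) 1 (λ (η : Nat) → 2) (vcons ((o : Nat) → Nat) 0 (λ (τ : Nat) → 0) (vnil ((h : Nat) → Nat)))))
normal-order step count: 25
already normal: no
first redex: an elimNat iota-redex


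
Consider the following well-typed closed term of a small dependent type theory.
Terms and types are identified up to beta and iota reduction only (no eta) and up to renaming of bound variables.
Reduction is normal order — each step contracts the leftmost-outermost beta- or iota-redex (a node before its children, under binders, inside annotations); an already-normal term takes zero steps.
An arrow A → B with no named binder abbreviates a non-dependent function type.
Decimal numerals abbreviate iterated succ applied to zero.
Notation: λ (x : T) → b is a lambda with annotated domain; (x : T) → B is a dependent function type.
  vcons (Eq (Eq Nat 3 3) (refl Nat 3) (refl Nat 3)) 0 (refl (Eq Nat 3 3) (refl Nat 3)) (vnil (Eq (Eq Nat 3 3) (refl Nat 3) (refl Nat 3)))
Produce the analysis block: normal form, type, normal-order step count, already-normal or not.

normal form:
  vcons (Eq (Eq Nat 3 3) (refl Nat 3) (refl Nat 3)) 0 (refl (Eq Nat 3 3) (refl Nat 3)) (vnil (Eq (Eq Nat 3 3) (refl Nat 3) (refl Nat 3)))
type:
  Vec (Eq (Eq Nat 3 3) (refl Nat 3) (refl Nat 3)) 1
steps to reach normal form (normal order): 0
term was already normal: yes


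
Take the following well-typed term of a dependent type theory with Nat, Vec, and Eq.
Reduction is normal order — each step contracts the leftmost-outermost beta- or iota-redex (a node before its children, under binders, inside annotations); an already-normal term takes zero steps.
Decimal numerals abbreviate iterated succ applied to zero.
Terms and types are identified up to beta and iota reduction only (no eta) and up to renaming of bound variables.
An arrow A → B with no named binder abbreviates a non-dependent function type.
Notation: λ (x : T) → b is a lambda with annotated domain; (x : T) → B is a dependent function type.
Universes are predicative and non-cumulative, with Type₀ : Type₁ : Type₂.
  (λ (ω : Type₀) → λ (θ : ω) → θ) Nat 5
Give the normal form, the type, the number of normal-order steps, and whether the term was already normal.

reduced normal form:
  5
the term's type:
  Nat
normal-order step count: 2
term was already normal: no
first contracted redex: a beta-redex


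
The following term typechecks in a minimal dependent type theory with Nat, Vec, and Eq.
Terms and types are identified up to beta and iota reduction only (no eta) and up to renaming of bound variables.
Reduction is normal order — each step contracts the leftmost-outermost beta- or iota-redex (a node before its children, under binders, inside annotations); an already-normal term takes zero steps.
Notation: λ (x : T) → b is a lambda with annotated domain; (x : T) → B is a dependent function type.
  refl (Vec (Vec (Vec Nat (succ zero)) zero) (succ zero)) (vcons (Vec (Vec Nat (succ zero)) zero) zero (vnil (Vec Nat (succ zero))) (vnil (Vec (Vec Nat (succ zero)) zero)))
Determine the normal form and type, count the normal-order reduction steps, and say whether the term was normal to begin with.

resulting normal form:
  refl (Vec (Vec (Vec Nat (succ zero)) zero) (succ zero)) (vcons (Vec (Vec Nat (succ zero)) zero) zero (vnil (Vec Nat (succ zero))) (vnil (Vec (Vec Nat (succ zero)) zero)))
type:
  Eq (Vec (Vec (Vec Nat (succ zero)) zero) (succ zero)) (vcons (Vec (Vec Nat (succ zero)) zero) zero (vnil (Vec Nat (succ zero))) (vnil (Vec (Vec Nat (succ zero)) zero))) (vcons (Vec (Vec Nat (succ zero)) zero) zero (vnil (Vec Nat (succ zero))) (vnil (Vec (Vec Nat (succ zero)) zero)))
steps to reach normal form (normal order): 0
term was already normal: yes


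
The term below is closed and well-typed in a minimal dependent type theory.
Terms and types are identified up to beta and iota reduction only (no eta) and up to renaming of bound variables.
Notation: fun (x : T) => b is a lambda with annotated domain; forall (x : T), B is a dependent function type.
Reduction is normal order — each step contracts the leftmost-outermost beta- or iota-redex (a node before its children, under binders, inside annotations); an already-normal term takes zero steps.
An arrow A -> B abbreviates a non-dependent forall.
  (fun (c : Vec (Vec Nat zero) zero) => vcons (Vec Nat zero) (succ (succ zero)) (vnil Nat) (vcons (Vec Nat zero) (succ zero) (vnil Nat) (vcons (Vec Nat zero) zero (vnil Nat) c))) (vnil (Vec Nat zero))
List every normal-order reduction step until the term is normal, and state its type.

reduction (normal order):
  (fun (c : Vec (Vec Nat zero) zero) => vcons (Vec Nat zero) (succ (succ zero)) (vnil Nat) (vcons (Vec Nat zero) (succ zero) (vnil Nat) (vcons (Vec Nat zero) zero (vnil Nat) c))) (vnil (Vec Nat zero))
  ~> vcons (Vec Nat zero) (succ (succ zero)) (vnil Nat) (vcons (Vec Nat zero) (succ zero) (vnil Nat) (vcons (Vec Nat zero) zero (vnil Nat) (vnil (Vec Nat zero))))
inferred type:
  Vec (Vec Nat zero) (succ (succ (succ zero)))


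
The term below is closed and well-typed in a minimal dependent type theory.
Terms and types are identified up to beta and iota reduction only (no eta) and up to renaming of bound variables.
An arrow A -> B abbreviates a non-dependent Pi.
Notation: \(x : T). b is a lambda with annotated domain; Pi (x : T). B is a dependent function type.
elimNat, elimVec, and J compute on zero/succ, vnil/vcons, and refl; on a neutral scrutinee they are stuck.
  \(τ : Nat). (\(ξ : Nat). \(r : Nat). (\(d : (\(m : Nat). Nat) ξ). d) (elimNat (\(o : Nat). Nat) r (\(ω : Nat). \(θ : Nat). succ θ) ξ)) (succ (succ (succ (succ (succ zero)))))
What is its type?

the term's type:
  Nat -> Nat -> Nat
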